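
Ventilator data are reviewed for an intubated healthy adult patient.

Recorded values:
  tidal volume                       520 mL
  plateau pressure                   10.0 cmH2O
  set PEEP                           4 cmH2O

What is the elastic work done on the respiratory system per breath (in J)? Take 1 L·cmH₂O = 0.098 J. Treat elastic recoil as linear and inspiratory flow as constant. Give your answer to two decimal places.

0.15

Elastic work ≈ ½ × (Pplat − PEEP) × Vt = 0.5 × (10.0 − 4) × 0.520 L = 0.5 × 6.0 × 0.520 = 1.56 L·cmH2O.
× 0.098 J/(L·cmH2O) → 0.1529 J.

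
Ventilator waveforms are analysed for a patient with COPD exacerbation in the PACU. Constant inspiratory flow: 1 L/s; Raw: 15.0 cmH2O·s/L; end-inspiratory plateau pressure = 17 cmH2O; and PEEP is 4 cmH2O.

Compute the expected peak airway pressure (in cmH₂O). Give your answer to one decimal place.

32.0

PIP = Pplat + Raw × flow = 17 + 15.0 × 1 = 17 + 15.0 = 32.0 cmH2O.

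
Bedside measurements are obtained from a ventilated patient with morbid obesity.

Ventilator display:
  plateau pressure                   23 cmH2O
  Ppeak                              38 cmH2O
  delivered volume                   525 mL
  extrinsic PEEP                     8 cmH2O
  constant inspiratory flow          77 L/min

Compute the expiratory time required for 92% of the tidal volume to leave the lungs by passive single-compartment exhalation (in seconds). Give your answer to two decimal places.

1.03

Flow: 77 L/min ÷ 60 = 1.2833 L/s.
R = (PIP − Pplat)/V̇ = (38 − 23) / 1.2833 = 15.0/1.2833 = 11.689 cmH2O·s/L.
C = Vt/(Pplat − PEEP) = 525.0 / (23 − 8) = 525.0/15.0 = 35.0 mL/cmH2O.
τ = R × C = 11.689 × 0.035 L/cmH2O = 0.4091 s.
t = −τ·ln(1 − 0.92) = −0.4091·ln(0.08) = 1.033 s.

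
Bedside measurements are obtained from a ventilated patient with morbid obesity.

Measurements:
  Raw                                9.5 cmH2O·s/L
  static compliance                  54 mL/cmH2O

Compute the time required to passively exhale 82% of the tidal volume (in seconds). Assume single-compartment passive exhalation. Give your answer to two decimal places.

0.88

τ = R × C = 9.5 × 54 mL/cmH2O = 9.5 × 0.054 L/cmH2O = 0.513 s.
Exhaled fraction f = 1 − e^(−t/τ) → t = −τ·ln(1 − f) = −0.513·ln(0.18) = 0.8797 s.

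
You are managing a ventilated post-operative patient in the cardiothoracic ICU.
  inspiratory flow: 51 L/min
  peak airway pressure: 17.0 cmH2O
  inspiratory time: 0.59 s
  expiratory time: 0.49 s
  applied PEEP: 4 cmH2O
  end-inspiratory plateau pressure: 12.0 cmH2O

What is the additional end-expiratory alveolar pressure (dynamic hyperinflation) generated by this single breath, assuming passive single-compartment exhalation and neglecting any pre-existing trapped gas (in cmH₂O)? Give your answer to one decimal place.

Flow: 51 L/min ÷ 60 = 0.85 L/s.
Vt = flow × Ti = 0.85 L/s × 0.59 s × 1000 mL/L = 501.5 mL.
R = (PIP − Pplat)/V̇ = (17.0 − 12.0) / 0.85 = 5.0/0.85 = 5.882 cmH2O·s/L.
C = Vt/(Pplat − PEEP) = 501.5 / (12.0 − 4) = 501.5/8.0 = 62.688 mL/cmH2O.
τ = R × C = 5.882 × 0.06269 L/cmH2O = 0.3687 s.
Fraction remaining = e^(−Te/τ) = e^(−0.49/0.3687) = 0.2647; trapped volume = 501.5 × 0.2647 = 132.75 mL.
Additional alveolar pressure from trapping ≈ V_trapped / C = 132.75 / 62.688 = 2.118 cmH2O.

2.1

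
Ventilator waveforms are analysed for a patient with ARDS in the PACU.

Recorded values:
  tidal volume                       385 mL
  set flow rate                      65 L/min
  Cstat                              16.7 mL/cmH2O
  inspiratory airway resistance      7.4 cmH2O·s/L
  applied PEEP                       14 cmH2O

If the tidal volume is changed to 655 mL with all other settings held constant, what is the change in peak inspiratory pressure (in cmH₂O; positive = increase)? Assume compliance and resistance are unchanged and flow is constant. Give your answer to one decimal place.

16.2

PIP = Vt/C + R·V̇ + PEEP (constant-flow equation of motion).
Only the elastic term changes: ΔPIP = ΔVt / C = (655 − 385) / 16.7 = 16.168 cmH2O.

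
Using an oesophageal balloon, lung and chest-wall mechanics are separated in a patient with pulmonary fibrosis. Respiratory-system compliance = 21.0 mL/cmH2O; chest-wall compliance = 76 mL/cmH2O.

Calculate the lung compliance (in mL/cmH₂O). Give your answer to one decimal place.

1/CL = 1/Crs − 1/Ccw.
1/CL = 1/21.0 − 1/76 = 0.03446.
CL = 29.019 mL/cmH2O.

29.0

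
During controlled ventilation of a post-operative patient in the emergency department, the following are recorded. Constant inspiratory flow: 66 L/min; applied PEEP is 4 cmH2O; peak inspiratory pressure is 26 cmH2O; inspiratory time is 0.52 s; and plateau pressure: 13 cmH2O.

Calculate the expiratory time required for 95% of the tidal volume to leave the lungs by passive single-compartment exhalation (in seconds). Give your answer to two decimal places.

2.25

Flow: 66 L/min ÷ 60 = 1.1 L/s.
Vt = flow × Ti = 1.1 L/s × 0.52 s × 1000 mL/L = 572.0 mL.
R = (PIP − Pplat)/V̇ = (26 − 13) / 1.1 = 13.0/1.1 = 11.818 cmH2O·s/L.
C = Vt/(Pplat − PEEP) = 572.0 / (13 − 4) = 572.0/9.0 = 63.556 mL/cmH2O.
τ = R × C = 11.818 × 0.06356 L/cmH2O = 0.7512 s.
t = −τ·ln(1 − 0.95) = −0.7512·ln(0.05) = 2.25 s.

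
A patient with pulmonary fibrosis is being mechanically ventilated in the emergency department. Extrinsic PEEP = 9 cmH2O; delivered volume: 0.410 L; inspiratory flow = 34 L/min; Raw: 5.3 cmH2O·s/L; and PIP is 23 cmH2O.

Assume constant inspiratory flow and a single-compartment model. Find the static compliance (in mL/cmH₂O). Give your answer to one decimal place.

37.3

Flow: 34 L/min ÷ 60 = 0.5667 L/s.
Equation of motion (constant flow): PIP = Vt/C + R·V̇ + PEEP.
Vt/C = PIP − R·V̇ − PEEP = 23 − 5.3×0.5667 − 9 = 23 − 3.004 − 9 = 10.996 cmH2O.
C = Vt / 10.996 = 410 / 10.996 = 37.286 mL/cmH2O.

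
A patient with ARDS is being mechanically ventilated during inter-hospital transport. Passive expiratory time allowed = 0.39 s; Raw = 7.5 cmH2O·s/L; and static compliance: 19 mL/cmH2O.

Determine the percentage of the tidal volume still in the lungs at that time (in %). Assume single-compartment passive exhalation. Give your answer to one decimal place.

τ = R × C = 7.5 × 19 mL/cmH2O = 7.5 × 0.019 L/cmH2O = 0.1425 s.
Passive exhalation: V(t)/V₀ = e^(−t/τ) = e^(−0.39/0.1425) = 0.06477.
Fraction remaining = 0.06477 → 6.477%.

6.5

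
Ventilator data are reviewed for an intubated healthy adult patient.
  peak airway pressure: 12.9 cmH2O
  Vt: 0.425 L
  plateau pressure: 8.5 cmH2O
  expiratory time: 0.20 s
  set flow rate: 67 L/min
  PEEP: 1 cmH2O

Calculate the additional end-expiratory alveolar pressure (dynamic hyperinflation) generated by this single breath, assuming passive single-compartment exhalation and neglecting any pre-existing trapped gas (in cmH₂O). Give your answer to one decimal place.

3.1

Flow: 67 L/min ÷ 60 = 1.1167 L/s.
R = (PIP − Pplat)/V̇ = (12.9 − 8.5) / 1.1167 = 4.4/1.1167 = 3.94 cmH2O·s/L.
C = Vt/(Pplat − PEEP) = 425.0 / (8.5 − 1) = 425.0/7.5 = 56.667 mL/cmH2O.
τ = R × C = 3.94 × 0.05667 L/cmH2O = 0.2233 s.
Fraction remaining = e^(−Te/τ) = e^(−0.20/0.2233) = 0.4083; trapped volume = 425.0 × 0.4083 = 173.53 mL.
Additional alveolar pressure from trapping ≈ V_trapped / C = 173.53 / 56.667 = 3.062 cmH2O.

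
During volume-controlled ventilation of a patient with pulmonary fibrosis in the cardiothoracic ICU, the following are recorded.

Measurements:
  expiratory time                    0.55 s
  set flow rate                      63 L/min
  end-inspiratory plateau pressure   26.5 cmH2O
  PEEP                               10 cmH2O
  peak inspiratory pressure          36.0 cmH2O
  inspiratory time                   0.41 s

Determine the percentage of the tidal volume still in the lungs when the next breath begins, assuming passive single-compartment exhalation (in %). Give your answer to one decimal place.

Flow: 63 L/min ÷ 60 = 1.05 L/s.
Vt = flow × Ti = 1.05 L/s × 0.41 s × 1000 mL/L = 430.5 mL.
R = (PIP − Pplat)/V̇ = (36.0 − 26.5) / 1.05 = 9.5/1.05 = 9.048 cmH2O·s/L.
C = Vt/(Pplat − PEEP) = 430.5 / (26.5 − 10) = 430.5/16.5 = 26.091 mL/cmH2O.
τ = R × C = 9.048 × 0.02609 L/cmH2O = 0.2361 s.
Fraction remaining at end-expiration = e^(−Te/τ) = e^(−0.55/0.2361) = 0.09734 → 9.734%.

9.7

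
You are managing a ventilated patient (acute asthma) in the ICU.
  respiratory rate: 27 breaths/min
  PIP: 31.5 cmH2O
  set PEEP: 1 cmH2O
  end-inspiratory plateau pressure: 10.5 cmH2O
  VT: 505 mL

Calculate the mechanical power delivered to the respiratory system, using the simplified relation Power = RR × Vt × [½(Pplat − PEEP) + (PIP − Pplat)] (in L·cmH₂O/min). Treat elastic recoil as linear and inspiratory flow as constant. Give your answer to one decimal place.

351.1

Per-breath work = Vt × [½(Pplat−PEEP) + (PIP−Pplat)] = 0.505 × [0.5×9.5 + 21.0] = 0.505 × 25.75 = 13.004 L·cmH2O.
Power = 27 × 13.004 = 351.11 L·cmH2O/min.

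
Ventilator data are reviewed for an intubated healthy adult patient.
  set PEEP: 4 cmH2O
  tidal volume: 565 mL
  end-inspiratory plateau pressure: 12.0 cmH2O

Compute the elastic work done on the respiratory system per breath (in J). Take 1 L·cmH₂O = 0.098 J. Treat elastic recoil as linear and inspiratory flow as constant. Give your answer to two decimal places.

0.22

Elastic work ≈ ½ × (Pplat − PEEP) × Vt = 0.5 × (12.0 − 4) × 0.565 L = 0.5 × 8.0 × 0.565 = 2.26 L·cmH2O.
× 0.098 J/(L·cmH2O) → 0.2215 J.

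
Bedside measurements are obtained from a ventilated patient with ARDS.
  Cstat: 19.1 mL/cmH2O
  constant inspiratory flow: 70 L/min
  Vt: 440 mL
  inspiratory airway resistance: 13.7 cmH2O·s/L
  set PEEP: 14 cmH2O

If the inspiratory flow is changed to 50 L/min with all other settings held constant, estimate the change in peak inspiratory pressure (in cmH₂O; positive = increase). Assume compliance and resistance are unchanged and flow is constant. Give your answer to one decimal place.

-4.6

Flow: 70 L/min ÷ 60 = 1.1667 L/s.
New flow: 50 L/min ÷ 60 = 0.8333 L/s.
PIP = Vt/C + R·V̇ + PEEP (constant-flow equation of motion).
Only the resistive term changes: ΔPIP = R × ΔV̇ = 13.7 × (0.8333 − 1.1667) = 13.7 × -0.3334 = -4.568 cmH2O.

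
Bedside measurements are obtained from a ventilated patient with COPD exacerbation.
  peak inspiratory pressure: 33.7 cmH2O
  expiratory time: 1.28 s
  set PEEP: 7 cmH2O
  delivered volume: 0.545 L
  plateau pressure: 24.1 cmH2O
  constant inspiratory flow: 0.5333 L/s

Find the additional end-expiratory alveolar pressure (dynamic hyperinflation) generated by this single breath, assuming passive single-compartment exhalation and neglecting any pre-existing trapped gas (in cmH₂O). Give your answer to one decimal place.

1.8

R = (PIP − Pplat)/V̇ = (33.7 − 24.1) / 0.5333 = 9.6/0.5333 = 18.001 cmH2O·s/L.
C = Vt/(Pplat − PEEP) = 545.0 / (24.1 − 7) = 545.0/17.1 = 31.871 mL/cmH2O.
τ = R × C = 18.001 × 0.03187 L/cmH2O = 0.5737 s.
Fraction remaining = e^(−Te/τ) = e^(−1.28/0.5737) = 0.1074; trapped volume = 545.0 × 0.1074 = 58.533 mL.
Additional alveolar pressure from trapping ≈ V_trapped / C = 58.533 / 31.871 = 1.837 cmH2O.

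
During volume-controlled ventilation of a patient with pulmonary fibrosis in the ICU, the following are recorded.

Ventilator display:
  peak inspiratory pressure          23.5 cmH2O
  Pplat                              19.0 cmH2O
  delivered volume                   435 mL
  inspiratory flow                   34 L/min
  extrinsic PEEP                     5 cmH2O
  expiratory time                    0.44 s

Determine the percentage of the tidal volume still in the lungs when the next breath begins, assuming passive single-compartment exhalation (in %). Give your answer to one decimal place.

Flow: 34 L/min ÷ 60 = 0.5667 L/s.
R = (PIP − Pplat)/V̇ = (23.5 − 19.0) / 0.5667 = 4.5/0.5667 = 7.941 cmH2O·s/L.
C = Vt/(Pplat − PEEP) = 435.0 / (19.0 − 5) = 435.0/14.0 = 31.071 mL/cmH2O.
τ = R × C = 7.941 × 0.03107 L/cmH2O = 0.2467 s.
Fraction remaining at end-expiration = e^(−Te/τ) = e^(−0.44/0.2467) = 0.168 → 16.8%.

16.8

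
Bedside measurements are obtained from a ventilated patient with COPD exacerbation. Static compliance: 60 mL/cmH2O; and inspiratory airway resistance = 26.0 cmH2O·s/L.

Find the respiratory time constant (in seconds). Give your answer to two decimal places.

τ = R × C = 26.0 × 60 mL/cmH2O = 26.0 × 0.060 L/cmH2O = 1.56 s.

1.56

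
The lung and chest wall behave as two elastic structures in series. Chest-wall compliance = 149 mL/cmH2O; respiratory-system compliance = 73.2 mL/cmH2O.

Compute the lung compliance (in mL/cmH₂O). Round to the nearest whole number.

144

1/CL = 1/Crs − 1/Ccw.
1/CL = 1/73.2 − 1/149 = 0.00695.
CL = 143.88 mL/cmH2O.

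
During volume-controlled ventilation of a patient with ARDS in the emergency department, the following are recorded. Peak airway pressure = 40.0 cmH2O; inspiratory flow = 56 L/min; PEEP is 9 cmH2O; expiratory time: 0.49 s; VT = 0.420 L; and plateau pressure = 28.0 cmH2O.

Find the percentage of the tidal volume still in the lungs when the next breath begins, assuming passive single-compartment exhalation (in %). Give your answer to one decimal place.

Flow: 56 L/min ÷ 60 = 0.9333 L/s.
R = (PIP − Pplat)/V̇ = (40.0 − 28.0) / 0.9333 = 12.0/0.9333 = 12.858 cmH2O·s/L.
C = Vt/(Pplat − PEEP) = 420.0 / (28.0 − 9) = 420.0/19.0 = 22.105 mL/cmH2O.
τ = R × C = 12.858 × 0.02211 L/cmH2O = 0.2843 s.
Fraction remaining at end-expiration = e^(−Te/τ) = e^(−0.49/0.2843) = 0.1784 → 17.84%.

17.8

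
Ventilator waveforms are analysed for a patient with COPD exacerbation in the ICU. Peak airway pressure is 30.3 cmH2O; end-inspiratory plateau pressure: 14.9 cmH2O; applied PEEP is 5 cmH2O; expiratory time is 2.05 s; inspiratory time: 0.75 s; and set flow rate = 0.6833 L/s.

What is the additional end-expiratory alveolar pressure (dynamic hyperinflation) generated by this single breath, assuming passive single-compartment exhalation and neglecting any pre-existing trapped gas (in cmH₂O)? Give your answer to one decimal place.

Vt = flow × Ti = 0.6833 L/s × 0.75 s × 1000 mL/L = 512.48 mL.
R = (PIP − Pplat)/V̇ = (30.3 − 14.9) / 0.6833 = 15.4/0.6833 = 22.538 cmH2O·s/L.
C = Vt/(Pplat − PEEP) = 512.48 / (14.9 − 5) = 512.48/9.9 = 51.766 mL/cmH2O.
τ = R × C = 22.538 × 0.05177 L/cmH2O = 1.167 s.
Fraction remaining = e^(−Te/τ) = e^(−2.05/1.167) = 0.1726; trapped volume = 512.48 × 0.1726 = 88.454 mL.
Additional alveolar pressure from trapping ≈ V_trapped / C = 88.454 / 51.766 = 1.709 cmH2O.

1.7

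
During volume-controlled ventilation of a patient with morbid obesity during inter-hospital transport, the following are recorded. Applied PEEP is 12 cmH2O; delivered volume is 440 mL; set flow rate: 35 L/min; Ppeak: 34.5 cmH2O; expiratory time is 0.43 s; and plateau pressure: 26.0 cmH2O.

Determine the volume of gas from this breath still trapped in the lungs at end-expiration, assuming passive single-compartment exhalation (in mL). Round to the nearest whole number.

Flow: 35 L/min ÷ 60 = 0.5833 L/s.
R = (PIP − Pplat)/V̇ = (34.5 − 26.0) / 0.5833 = 8.5/0.5833 = 14.572 cmH2O·s/L.
C = Vt/(Pplat − PEEP) = 440.0 / (26.0 − 12) = 440.0/14.0 = 31.429 mL/cmH2O.
τ = R × C = 14.572 × 0.03143 L/cmH2O = 0.458 s.
Fraction remaining = e^(−Te/τ) = e^(−0.43/0.458) = 0.3911.
Trapped volume = 440.0 × 0.3911 = 172.08 mL.

172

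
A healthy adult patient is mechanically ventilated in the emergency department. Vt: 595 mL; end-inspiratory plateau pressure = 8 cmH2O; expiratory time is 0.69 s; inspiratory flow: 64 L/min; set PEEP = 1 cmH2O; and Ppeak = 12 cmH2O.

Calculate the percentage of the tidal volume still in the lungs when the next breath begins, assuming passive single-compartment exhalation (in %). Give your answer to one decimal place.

11.5

Flow: 64 L/min ÷ 60 = 1.0667 L/s.
R = (PIP − Pplat)/V̇ = (12 − 8) / 1.0667 = 4.0/1.0667 = 3.75 cmH2O·s/L.
C = Vt/(Pplat − PEEP) = 595.0 / (8 − 1) = 595.0/7.0 = 85.0 mL/cmH2O.
τ = R × C = 3.75 × 0.085 L/cmH2O = 0.3188 s.
Fraction remaining at end-expiration = e^(−Te/τ) = e^(−0.69/0.3188) = 0.1148 → 11.48%.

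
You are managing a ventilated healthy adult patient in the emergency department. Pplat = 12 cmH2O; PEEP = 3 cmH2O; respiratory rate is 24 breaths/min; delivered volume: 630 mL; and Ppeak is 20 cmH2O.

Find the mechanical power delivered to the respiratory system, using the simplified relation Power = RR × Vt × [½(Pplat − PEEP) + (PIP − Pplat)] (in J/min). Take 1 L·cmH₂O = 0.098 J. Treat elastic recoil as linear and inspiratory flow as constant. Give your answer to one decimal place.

Per-breath work = Vt × [½(Pplat−PEEP) + (PIP−Pplat)] = 0.630 × [0.5×9.0 + 8.0] = 0.630 × 12.5 = 7.875 L·cmH2O.
Power = 24 × 7.875 = 189.0 L·cmH2O/min.
× 0.098 J/(L·cmH2O) → 18.522 J/min.

18.5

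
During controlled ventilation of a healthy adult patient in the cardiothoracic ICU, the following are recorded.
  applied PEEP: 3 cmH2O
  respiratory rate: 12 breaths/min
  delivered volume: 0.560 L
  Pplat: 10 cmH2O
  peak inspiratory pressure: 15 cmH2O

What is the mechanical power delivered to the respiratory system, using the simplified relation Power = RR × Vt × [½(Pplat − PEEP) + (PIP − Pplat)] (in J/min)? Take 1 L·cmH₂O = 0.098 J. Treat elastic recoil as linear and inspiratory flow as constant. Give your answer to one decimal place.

5.6

Per-breath work = Vt × [½(Pplat−PEEP) + (PIP−Pplat)] = 0.560 × [0.5×7.0 + 5.0] = 0.560 × 8.5 = 4.76 L·cmH2O.
Power = 12 × 4.76 = 57.12 L·cmH2O/min.
× 0.098 J/(L·cmH2O) → 5.598 J/min.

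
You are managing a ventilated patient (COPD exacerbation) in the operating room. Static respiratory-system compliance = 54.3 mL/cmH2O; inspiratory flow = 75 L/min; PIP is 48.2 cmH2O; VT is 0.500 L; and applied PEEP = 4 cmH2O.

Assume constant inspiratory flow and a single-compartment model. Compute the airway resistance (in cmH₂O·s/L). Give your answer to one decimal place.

Flow: 75 L/min ÷ 60 = 1.25 L/s.
Equation of motion (constant flow): PIP = Vt/C + R·V̇ + PEEP.
R·V̇ = PIP − Vt/C − PEEP = 48.2 − 500/54.3 − 4 = 48.2 − 9.208 − 4 = 34.992 cmH2O.
R = 34.992 / 1.25 = 27.994 cmH2O·s/L.

28.0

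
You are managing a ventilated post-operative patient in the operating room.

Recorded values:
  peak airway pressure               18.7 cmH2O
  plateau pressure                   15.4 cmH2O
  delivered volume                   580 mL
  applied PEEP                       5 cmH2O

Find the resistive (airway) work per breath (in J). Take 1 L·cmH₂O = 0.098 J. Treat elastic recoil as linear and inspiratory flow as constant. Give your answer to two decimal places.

With constant inspiratory flow the resistive pressure is constant at PIP − Pplat = 18.7 − 15.4 = 3.3 cmH2O, so resistive work = 3.3 × 0.580 = 1.914 L·cmH2O.
× 0.098 J/(L·cmH2O) → 0.1876 J.

0.19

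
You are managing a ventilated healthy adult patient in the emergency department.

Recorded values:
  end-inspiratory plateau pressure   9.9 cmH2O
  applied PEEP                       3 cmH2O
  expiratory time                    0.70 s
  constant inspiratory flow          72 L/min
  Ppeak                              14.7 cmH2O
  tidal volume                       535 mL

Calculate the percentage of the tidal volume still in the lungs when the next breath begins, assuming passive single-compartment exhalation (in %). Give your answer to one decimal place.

Flow: 72 L/min ÷ 60 = 1.2 L/s.
R = (PIP − Pplat)/V̇ = (14.7 − 9.9) / 1.2 = 4.8/1.2 = 4.0 cmH2O·s/L.
C = Vt/(Pplat − PEEP) = 535.0 / (9.9 − 3) = 535.0/6.9 = 77.536 mL/cmH2O.
τ = R × C = 4.0 × 0.07754 L/cmH2O = 0.3102 s.
Fraction remaining at end-expiration = e^(−Te/τ) = e^(−0.70/0.3102) = 0.1047 → 10.47%.

10.5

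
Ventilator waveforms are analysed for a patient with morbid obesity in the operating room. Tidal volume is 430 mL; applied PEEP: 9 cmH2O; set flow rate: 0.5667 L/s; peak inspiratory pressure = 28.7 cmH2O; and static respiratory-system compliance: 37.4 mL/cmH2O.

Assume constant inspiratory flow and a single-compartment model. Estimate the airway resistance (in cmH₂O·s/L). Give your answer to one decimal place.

Equation of motion (constant flow): PIP = Vt/C + R·V̇ + PEEP.
R·V̇ = PIP − Vt/C − PEEP = 28.7 − 430/37.4 − 9 = 28.7 − 11.497 − 9 = 8.203 cmH2O.
R = 8.203 / 0.5667 = 14.475 cmH2O·s/L.

14.5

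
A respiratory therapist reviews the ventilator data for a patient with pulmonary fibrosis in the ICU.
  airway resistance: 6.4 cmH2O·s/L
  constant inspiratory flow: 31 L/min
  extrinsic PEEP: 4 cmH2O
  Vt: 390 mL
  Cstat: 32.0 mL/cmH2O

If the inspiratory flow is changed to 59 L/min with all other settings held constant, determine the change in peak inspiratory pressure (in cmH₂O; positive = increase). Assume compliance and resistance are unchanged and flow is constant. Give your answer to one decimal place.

Flow: 31 L/min ÷ 60 = 0.5167 L/s.
New flow: 59 L/min ÷ 60 = 0.9833 L/s.
PIP = Vt/C + R·V̇ + PEEP (constant-flow equation of motion).
Only the resistive term changes: ΔPIP = R × ΔV̇ = 6.4 × (0.9833 − 0.5167) = 6.4 × 0.4666 = 2.986 cmH2O.

3.0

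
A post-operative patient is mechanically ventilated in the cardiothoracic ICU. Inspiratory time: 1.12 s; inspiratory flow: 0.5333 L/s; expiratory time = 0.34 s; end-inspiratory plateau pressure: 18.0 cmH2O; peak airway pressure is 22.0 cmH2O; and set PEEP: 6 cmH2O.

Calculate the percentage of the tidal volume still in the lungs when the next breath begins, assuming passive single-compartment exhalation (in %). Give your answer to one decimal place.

40.2

Vt = flow × Ti = 0.5333 L/s × 1.12 s × 1000 mL/L = 597.3 mL.
R = (PIP − Pplat)/V̇ = (22.0 − 18.0) / 0.5333 = 4.0/0.5333 = 7.5 cmH2O·s/L.
C = Vt/(Pplat − PEEP) = 597.3 / (18.0 − 6) = 597.3/12.0 = 49.775 mL/cmH2O.
τ = R × C = 7.5 × 0.04978 L/cmH2O = 0.3734 s.
Fraction remaining at end-expiration = e^(−Te/τ) = e^(−0.34/0.3734) = 0.4023 → 40.23%.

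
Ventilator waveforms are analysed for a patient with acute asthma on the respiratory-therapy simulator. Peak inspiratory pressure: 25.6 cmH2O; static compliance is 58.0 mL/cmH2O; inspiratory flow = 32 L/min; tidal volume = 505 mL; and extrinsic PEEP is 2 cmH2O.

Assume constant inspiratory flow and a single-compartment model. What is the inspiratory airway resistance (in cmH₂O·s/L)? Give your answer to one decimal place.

Flow: 32 L/min ÷ 60 = 0.5333 L/s.
Equation of motion (constant flow): PIP = Vt/C + R·V̇ + PEEP.
R·V̇ = PIP − Vt/C − PEEP = 25.6 − 505/58.0 − 2 = 25.6 − 8.707 − 2 = 14.893 cmH2O.
R = 14.893 / 0.5333 = 27.926 cmH2O·s/L.

27.9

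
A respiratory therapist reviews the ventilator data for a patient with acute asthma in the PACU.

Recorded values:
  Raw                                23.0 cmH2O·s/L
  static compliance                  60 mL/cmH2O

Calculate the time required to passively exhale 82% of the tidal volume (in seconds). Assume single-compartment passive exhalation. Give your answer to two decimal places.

τ = R × C = 23.0 × 60 mL/cmH2O = 23.0 × 0.060 L/cmH2O = 1.38 s.
Exhaled fraction f = 1 − e^(−t/τ) → t = −τ·ln(1 − f) = −1.38·ln(0.18) = 2.366 s.

2.37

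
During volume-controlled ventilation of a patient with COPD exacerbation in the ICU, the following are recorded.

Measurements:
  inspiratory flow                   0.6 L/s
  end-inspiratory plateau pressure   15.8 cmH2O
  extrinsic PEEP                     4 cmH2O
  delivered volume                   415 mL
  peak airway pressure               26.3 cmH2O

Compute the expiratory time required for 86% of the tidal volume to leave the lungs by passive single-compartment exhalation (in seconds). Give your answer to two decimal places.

1.21

R = (PIP − Pplat)/V̇ = (26.3 − 15.8) / 0.6 = 10.5/0.6 = 17.5 cmH2O·s/L.
C = Vt/(Pplat − PEEP) = 415.0 / (15.8 − 4) = 415.0/11.8 = 35.169 mL/cmH2O.
τ = R × C = 17.5 × 0.03517 L/cmH2O = 0.6155 s.
t = −τ·ln(1 − 0.86) = −0.6155·ln(0.14) = 1.21 s.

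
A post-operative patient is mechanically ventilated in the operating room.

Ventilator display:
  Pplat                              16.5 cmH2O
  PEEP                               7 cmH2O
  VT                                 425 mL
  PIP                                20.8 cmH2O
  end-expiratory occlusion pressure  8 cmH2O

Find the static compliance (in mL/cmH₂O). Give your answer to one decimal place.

End-expiratory occlusion gives total PEEP = 8 cmH2O (intrinsic PEEP = 8 − 7 = 1). Use total PEEP for the elastic gradient.
Cstat = Vt / (Pplat − PEEPtotal) = 425 / (16.5 − 8) = 425 / 8.5 = 50.0 mL/cmH2O.

50.0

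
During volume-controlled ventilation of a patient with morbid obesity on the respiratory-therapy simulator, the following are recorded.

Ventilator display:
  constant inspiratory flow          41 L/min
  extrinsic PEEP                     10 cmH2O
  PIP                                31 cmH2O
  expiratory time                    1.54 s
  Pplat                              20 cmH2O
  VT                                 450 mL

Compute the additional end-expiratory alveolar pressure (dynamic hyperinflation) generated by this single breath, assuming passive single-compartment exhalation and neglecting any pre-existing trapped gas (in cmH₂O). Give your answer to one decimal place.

Flow: 41 L/min ÷ 60 = 0.6833 L/s.
R = (PIP − Pplat)/V̇ = (31 − 20) / 0.6833 = 11.0/0.6833 = 16.098 cmH2O·s/L.
C = Vt/(Pplat − PEEP) = 450.0 / (20 − 10) = 450.0/10.0 = 45.0 mL/cmH2O.
τ = R × C = 16.098 × 0.045 L/cmH2O = 0.7244 s.
Fraction remaining = e^(−Te/τ) = e^(−1.54/0.7244) = 0.1193; trapped volume = 450.0 × 0.1193 = 53.685 mL.
Additional alveolar pressure from trapping ≈ V_trapped / C = 53.685 / 45.0 = 1.193 cmH2O.

1.2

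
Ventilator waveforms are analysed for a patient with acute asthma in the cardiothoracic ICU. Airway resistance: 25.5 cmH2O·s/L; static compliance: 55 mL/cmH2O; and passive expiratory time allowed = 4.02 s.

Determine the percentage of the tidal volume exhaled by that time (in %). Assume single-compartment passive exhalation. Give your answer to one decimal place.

94.3

τ = R × C = 25.5 × 55 mL/cmH2O = 25.5 × 0.055 L/cmH2O = 1.403 s.
Passive exhalation: V(t)/V₀ = e^(−t/τ) = e^(−4.02/1.403) = 0.05697.
Fraction exhaled = 1 − 0.05697 = 0.943 → 94.3%.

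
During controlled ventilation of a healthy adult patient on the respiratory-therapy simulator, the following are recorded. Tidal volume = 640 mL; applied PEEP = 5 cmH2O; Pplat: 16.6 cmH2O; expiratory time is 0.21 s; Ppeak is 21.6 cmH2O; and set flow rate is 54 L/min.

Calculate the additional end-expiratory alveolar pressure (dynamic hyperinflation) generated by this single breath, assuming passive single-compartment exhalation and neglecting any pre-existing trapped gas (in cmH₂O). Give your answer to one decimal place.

Flow: 54 L/min ÷ 60 = 0.9 L/s.
R = (PIP − Pplat)/V̇ = (21.6 − 16.6) / 0.9 = 5.0/0.9 = 5.556 cmH2O·s/L.
C = Vt/(Pplat − PEEP) = 640.0 / (16.6 − 5) = 640.0/11.6 = 55.172 mL/cmH2O.
τ = R × C = 5.556 × 0.05517 L/cmH2O = 0.3065 s.
Fraction remaining = e^(−Te/τ) = e^(−0.21/0.3065) = 0.504; trapped volume = 640.0 × 0.504 = 322.56 mL.
Additional alveolar pressure from trapping ≈ V_trapped / C = 322.56 / 55.172 = 5.846 cmH2O.

5.8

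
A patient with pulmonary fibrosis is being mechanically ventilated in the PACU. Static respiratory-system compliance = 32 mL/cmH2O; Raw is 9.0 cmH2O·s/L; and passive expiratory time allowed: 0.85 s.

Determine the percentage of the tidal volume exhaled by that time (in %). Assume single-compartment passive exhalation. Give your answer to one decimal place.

94.8

τ = R × C = 9.0 × 32 mL/cmH2O = 9.0 × 0.032 L/cmH2O = 0.288 s.
Passive exhalation: V(t)/V₀ = e^(−t/τ) = e^(−0.85/0.288) = 0.05227.
Fraction exhaled = 1 − 0.05227 = 0.9477 → 94.77%.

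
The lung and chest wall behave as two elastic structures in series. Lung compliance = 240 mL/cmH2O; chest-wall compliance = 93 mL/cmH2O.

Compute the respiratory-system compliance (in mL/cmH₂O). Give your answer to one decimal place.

Lung and chest wall are elastances in series: 1/Crs = 1/CL + 1/Ccw.
1/Crs = 1/240 + 1/93 = 0.01492.
Crs = 67.024 mL/cmH2O.

67.0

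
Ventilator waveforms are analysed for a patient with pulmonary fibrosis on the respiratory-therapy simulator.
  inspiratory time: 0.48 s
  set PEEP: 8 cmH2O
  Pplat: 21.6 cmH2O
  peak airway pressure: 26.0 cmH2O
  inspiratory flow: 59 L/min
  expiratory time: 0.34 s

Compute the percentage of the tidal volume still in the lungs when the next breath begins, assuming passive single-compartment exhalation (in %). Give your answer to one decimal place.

Flow: 59 L/min ÷ 60 = 0.9833 L/s.
Vt = flow × Ti = 0.9833 L/s × 0.48 s × 1000 mL/L = 471.98 mL.
R = (PIP − Pplat)/V̇ = (26.0 − 21.6) / 0.9833 = 4.4/0.9833 = 4.475 cmH2O·s/L.
C = Vt/(Pplat − PEEP) = 471.98 / (21.6 − 8) = 471.98/13.6 = 34.704 mL/cmH2O.
τ = R × C = 4.475 × 0.0347 L/cmH2O = 0.1553 s.
Fraction remaining at end-expiration = e^(−Te/τ) = e^(−0.34/0.1553) = 0.112 → 11.2%.

11.2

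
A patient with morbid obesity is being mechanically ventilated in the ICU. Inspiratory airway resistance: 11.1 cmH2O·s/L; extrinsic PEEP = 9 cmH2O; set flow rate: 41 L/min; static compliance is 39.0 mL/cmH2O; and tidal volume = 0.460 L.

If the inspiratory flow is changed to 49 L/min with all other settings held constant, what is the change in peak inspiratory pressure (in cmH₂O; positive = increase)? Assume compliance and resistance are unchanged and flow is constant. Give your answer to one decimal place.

Flow: 41 L/min ÷ 60 = 0.6833 L/s.
New flow: 49 L/min ÷ 60 = 0.8167 L/s.
PIP = Vt/C + R·V̇ + PEEP (constant-flow equation of motion).
Only the resistive term changes: ΔPIP = R × ΔV̇ = 11.1 × (0.8167 − 0.6833) = 11.1 × 0.1334 = 1.481 cmH2O.

1.5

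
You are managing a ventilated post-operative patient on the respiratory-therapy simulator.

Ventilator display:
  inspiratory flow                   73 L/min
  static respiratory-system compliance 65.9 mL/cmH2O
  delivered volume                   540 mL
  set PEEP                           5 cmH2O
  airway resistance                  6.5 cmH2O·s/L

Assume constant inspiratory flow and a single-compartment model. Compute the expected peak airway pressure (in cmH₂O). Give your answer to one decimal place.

21.1

Flow: 73 L/min ÷ 60 = 1.2167 L/s.
Equation of motion (constant flow): PIP = Vt/C + R·V̇ + PEEP.
PIP = 540/65.9 + 6.5×1.2167 + 5 = 8.194 + 7.909 + 5 = 21.103 cmH2O.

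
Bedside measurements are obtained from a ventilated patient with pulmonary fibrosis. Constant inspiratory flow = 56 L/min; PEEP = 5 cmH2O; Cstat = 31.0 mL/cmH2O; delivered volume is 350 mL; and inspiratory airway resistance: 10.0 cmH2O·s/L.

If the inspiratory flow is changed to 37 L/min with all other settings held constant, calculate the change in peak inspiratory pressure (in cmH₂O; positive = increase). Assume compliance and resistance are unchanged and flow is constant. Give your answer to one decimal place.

-3.2

Flow: 56 L/min ÷ 60 = 0.9333 L/s.
New flow: 37 L/min ÷ 60 = 0.6167 L/s.
PIP = Vt/C + R·V̇ + PEEP (constant-flow equation of motion).
Only the resistive term changes: ΔPIP = R × ΔV̇ = 10.0 × (0.6167 − 0.9333) = 10.0 × -0.3166 = -3.166 cmH2O.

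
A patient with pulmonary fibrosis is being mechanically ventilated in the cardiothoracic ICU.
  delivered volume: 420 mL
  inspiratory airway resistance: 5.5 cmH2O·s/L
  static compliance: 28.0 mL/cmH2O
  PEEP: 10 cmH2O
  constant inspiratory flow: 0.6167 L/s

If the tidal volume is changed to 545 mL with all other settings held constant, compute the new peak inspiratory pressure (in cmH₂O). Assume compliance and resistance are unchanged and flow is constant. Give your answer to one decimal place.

32.9

PIP = Vt/C + R·V̇ + PEEP (constant-flow equation of motion).
Only the elastic term changes: ΔPIP = ΔVt / C = (545 − 420) / 28.0 = 4.464 cmH2O.
Original PIP = 420/28.0 + 5.5×0.6167 + 10 = 28.392 cmH2O; new PIP = 28.392 + (4.464) = 32.856 cmH2O.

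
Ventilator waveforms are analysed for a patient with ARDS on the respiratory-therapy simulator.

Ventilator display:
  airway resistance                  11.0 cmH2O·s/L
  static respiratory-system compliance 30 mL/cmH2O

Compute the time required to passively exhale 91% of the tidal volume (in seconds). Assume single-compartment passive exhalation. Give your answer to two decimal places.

0.79

τ = R × C = 11.0 × 30 mL/cmH2O = 11.0 × 0.030 L/cmH2O = 0.33 s.
Exhaled fraction f = 1 − e^(−t/τ) → t = −τ·ln(1 − f) = −0.33·ln(0.09) = 0.7946 s.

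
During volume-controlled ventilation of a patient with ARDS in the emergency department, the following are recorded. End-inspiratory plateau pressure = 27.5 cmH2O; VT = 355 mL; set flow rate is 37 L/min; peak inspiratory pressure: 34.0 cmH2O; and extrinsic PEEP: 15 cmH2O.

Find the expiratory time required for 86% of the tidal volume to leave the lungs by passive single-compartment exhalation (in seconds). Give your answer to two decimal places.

0.59

Flow: 37 L/min ÷ 60 = 0.6167 L/s.
R = (PIP − Pplat)/V̇ = (34.0 − 27.5) / 0.6167 = 6.5/0.6167 = 10.54 cmH2O·s/L.
C = Vt/(Pplat − PEEP) = 355.0 / (27.5 − 15) = 355.0/12.5 = 28.4 mL/cmH2O.
τ = R × C = 10.54 × 0.0284 L/cmH2O = 0.2993 s.
t = −τ·ln(1 − 0.86) = −0.2993·ln(0.14) = 0.5885 s.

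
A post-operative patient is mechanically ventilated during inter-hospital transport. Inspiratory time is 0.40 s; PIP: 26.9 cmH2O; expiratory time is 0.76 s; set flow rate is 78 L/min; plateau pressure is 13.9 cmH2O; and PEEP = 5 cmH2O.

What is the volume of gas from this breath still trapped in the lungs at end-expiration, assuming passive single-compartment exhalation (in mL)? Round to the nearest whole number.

142

Flow: 78 L/min ÷ 60 = 1.3 L/s.
Vt = flow × Ti = 1.3 L/s × 0.40 s × 1000 mL/L = 520.0 mL.
R = (PIP − Pplat)/V̇ = (26.9 − 13.9) / 1.3 = 13.0/1.3 = 10.0 cmH2O·s/L.
C = Vt/(Pplat − PEEP) = 520.0 / (13.9 − 5) = 520.0/8.9 = 58.427 mL/cmH2O.
τ = R × C = 10.0 × 0.05843 L/cmH2O = 0.5843 s.
Fraction remaining = e^(−Te/τ) = e^(−0.76/0.5843) = 0.2723.
Trapped volume = 520.0 × 0.2723 = 141.6 mL.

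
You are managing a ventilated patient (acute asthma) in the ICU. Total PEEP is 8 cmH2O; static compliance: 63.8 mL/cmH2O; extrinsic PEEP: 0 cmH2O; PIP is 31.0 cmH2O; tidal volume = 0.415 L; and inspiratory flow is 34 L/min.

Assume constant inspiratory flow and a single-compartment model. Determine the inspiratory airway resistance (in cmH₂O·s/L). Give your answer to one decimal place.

Flow: 34 L/min ÷ 60 = 0.5667 L/s.
Total PEEP = 8 cmH2O (set 0 + intrinsic 8); this is the baseline alveolar pressure.
Equation of motion (constant flow): PIP = Vt/C + R·V̇ + PEEP.
R·V̇ = PIP − Vt/C − PEEP = 31.0 − 415/63.8 − 8 = 31.0 − 6.505 − 8 = 16.495 cmH2O.
R = 16.495 / 0.5667 = 29.107 cmH2O·s/L.

29.1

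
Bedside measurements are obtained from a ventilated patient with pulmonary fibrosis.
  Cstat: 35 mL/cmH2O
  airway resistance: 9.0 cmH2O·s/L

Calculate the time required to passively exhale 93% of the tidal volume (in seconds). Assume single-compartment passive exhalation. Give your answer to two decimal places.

0.84

τ = R × C = 9.0 × 35 mL/cmH2O = 9.0 × 0.035 L/cmH2O = 0.315 s.
Exhaled fraction f = 1 − e^(−t/τ) → t = −τ·ln(1 − f) = −0.315·ln(0.07) = 0.8377 s.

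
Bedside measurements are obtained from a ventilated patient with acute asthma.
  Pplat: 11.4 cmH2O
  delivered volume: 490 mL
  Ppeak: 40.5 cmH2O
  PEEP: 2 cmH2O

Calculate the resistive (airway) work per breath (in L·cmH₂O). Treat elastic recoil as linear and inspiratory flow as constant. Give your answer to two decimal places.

14.26

With constant inspiratory flow the resistive pressure is constant at PIP − Pplat = 40.5 − 11.4 = 29.1 cmH2O, so resistive work = 29.1 × 0.490 = 14.259 L·cmH2O.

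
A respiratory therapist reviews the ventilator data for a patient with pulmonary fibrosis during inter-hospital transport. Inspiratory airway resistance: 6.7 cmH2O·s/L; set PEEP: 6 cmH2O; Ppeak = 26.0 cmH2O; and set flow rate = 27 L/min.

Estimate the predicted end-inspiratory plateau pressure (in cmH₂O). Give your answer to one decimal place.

Flow: 27 L/min ÷ 60 = 0.45 L/s.
Pplat = PIP − Raw × flow = 26.0 − 6.7 × 0.45 = 26.0 − 3.015 = 22.985 cmH2O.

23.0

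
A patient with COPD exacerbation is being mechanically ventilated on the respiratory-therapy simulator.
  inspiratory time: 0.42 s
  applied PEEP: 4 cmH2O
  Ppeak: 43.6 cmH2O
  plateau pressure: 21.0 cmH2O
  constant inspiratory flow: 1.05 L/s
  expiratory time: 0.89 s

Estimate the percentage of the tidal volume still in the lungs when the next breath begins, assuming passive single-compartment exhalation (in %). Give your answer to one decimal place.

Vt = flow × Ti = 1.05 L/s × 0.42 s × 1000 mL/L = 441.0 mL.
R = (PIP − Pplat)/V̇ = (43.6 − 21.0) / 1.05 = 22.6/1.05 = 21.524 cmH2O·s/L.
C = Vt/(Pplat − PEEP) = 441.0 / (21.0 − 4) = 441.0/17.0 = 25.941 mL/cmH2O.
τ = R × C = 21.524 × 0.02594 L/cmH2O = 0.5583 s.
Fraction remaining at end-expiration = e^(−Te/τ) = e^(−0.89/0.5583) = 0.2031 → 20.31%.

20.3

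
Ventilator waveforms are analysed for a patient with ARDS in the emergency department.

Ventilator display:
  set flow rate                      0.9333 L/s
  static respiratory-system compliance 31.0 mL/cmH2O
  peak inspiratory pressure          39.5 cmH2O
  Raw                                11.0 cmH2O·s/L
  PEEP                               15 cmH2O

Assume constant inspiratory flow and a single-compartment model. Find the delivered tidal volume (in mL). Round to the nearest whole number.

Equation of motion (constant flow): PIP = Vt/C + R·V̇ + PEEP.
Vt/C = PIP − R·V̇ − PEEP = 39.5 − 10.266 − 15 = 14.234 cmH2O.
Vt = C × 14.234 = 31.0 × 14.234 = 441.25 mL.

441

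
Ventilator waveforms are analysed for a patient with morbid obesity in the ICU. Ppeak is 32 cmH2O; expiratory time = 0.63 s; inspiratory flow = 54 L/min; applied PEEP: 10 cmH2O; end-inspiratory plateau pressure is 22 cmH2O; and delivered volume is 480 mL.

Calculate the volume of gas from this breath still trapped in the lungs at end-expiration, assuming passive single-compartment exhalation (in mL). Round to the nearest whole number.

Flow: 54 L/min ÷ 60 = 0.9 L/s.
R = (PIP − Pplat)/V̇ = (32 − 22) / 0.9 = 10.0/0.9 = 11.111 cmH2O·s/L.
C = Vt/(Pplat − PEEP) = 480.0 / (22 − 10) = 480.0/12.0 = 40.0 mL/cmH2O.
τ = R × C = 11.111 × 0.04 L/cmH2O = 0.4444 s.
Fraction remaining = e^(−Te/τ) = e^(−0.63/0.4444) = 0.2423.
Trapped volume = 480.0 × 0.2423 = 116.3 mL.

116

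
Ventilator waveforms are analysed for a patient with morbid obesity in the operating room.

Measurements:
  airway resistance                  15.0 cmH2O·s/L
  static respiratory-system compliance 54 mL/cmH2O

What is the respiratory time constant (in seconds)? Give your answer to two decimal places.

0.81

τ = R × C = 15.0 × 54 mL/cmH2O = 15.0 × 0.054 L/cmH2O = 0.81 s.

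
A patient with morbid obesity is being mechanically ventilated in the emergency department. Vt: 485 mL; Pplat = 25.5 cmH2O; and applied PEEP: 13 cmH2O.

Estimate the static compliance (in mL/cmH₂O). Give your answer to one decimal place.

38.8

Cstat = Vt / (Pplat − PEEP) = 485 / (25.5 − 13) = 485 / 12.5 = 38.8 mL/cmH2O.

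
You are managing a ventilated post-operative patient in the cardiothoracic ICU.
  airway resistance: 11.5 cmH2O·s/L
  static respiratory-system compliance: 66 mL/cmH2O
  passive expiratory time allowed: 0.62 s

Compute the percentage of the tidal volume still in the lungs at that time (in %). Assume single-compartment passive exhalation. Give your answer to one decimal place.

τ = R × C = 11.5 × 66 mL/cmH2O = 11.5 × 0.066 L/cmH2O = 0.759 s.
Passive exhalation: V(t)/V₀ = e^(−t/τ) = e^(−0.62/0.759) = 0.4418.
Fraction remaining = 0.4418 → 44.18%.

44.2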